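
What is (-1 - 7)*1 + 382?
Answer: 374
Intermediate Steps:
(-1 - 7)*1 + 382 = -8*1 + 382 = -8 + 382 = 374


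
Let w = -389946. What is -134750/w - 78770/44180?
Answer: -1238139571/861390714 ≈ -1.4374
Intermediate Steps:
-134750/w - 78770/44180 = -134750/(-389946) - 78770/44180 = -134750*(-1/389946) - 78770*1/44180 = 67375/194973 - 7877/4418 = -1238139571/861390714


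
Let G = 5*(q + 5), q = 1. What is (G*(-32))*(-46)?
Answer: 44160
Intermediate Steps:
G = 30 (G = 5*(1 + 5) = 5*6 = 30)
(G*(-32))*(-46) = (30*(-32))*(-46) = -960*(-46) = 44160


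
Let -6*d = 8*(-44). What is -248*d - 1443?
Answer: -47977/3 ≈ -15992.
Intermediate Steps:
d = 176/3 (d = -4*(-44)/3 = -1/6*(-352) = 176/3 ≈ 58.667)
-248*d - 1443 = -248*176/3 - 1443 = -43648/3 - 1443 = -47977/3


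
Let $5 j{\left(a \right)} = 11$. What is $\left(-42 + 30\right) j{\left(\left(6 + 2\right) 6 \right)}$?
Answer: $- \frac{132}{5} \approx -26.4$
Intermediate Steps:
$j{\left(a \right)} = \frac{11}{5}$ ($j{\left(a \right)} = \frac{1}{5} \cdot 11 = \frac{11}{5}$)
$\left(-42 + 30\right) j{\left(\left(6 + 2\right) 6 \right)} = \left(-42 + 30\right) \frac{11}{5} = \left(-12\right) \frac{11}{5} = - \frac{132}{5}$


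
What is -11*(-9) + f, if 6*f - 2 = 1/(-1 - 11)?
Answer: 7151/72 ≈ 99.319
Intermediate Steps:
f = 23/72 (f = ⅓ + 1/(6*(-1 - 11)) = ⅓ + (⅙)/(-12) = ⅓ + (⅙)*(-1/12) = ⅓ - 1/72 = 23/72 ≈ 0.31944)
-11*(-9) + f = -11*(-9) + 23/72 = 99 + 23/72 = 7151/72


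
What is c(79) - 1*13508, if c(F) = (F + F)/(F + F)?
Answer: -13507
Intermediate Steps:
c(F) = 1 (c(F) = (2*F)/((2*F)) = (2*F)*(1/(2*F)) = 1)
c(79) - 1*13508 = 1 - 1*13508 = 1 - 13508 = -13507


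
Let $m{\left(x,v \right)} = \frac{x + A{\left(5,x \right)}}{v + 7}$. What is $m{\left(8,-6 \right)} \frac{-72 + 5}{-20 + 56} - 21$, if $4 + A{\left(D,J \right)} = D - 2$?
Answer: $- \frac{1225}{36} \approx -34.028$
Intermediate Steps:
$A{\left(D,J \right)} = -6 + D$ ($A{\left(D,J \right)} = -4 + \left(D - 2\right) = -4 + \left(-2 + D\right) = -6 + D$)
$m{\left(x,v \right)} = \frac{-1 + x}{7 + v}$ ($m{\left(x,v \right)} = \frac{x + \left(-6 + 5\right)}{v + 7} = \frac{x - 1}{7 + v} = \frac{-1 + x}{7 + v}$)
$m{\left(8,-6 \right)} \frac{-72 + 5}{-20 + 56} - 21 = \frac{-1 + 8}{7 - 6} \frac{-72 + 5}{-20 + 56} - 21 = 1^{-1} \cdot 7 \left(- \frac{67}{36}\right) - 21 = 1 \cdot 7 \left(\left(-67\right) \frac{1}{36}\right) - 21 = 7 \left(- \frac{67}{36}\right) - 21 = - \frac{469}{36} - 21 = - \frac{1225}{36}$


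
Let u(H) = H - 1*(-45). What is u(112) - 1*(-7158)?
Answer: 7315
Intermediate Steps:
u(H) = 45 + H (u(H) = H + 45 = 45 + H)
u(112) - 1*(-7158) = (45 + 112) - 1*(-7158) = 157 + 7158 = 7315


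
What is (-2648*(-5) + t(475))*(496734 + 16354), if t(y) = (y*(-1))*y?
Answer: -108972194880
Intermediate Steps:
t(y) = -y**2 (t(y) = (-y)*y = -y**2)
(-2648*(-5) + t(475))*(496734 + 16354) = (-2648*(-5) - 1*475**2)*(496734 + 16354) = (13240 - 1*225625)*513088 = (13240 - 225625)*513088 = -212385*513088 = -108972194880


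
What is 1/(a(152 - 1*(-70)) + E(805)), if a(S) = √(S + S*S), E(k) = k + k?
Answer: 805/1271297 - √49506/2542594 ≈ 0.00054570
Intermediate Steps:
E(k) = 2*k
a(S) = √(S + S²)
1/(a(152 - 1*(-70)) + E(805)) = 1/(√((152 - 1*(-70))*(1 + (152 - 1*(-70)))) + 2*805) = 1/(√((152 + 70)*(1 + (152 + 70))) + 1610) = 1/(√(222*(1 + 222)) + 1610) = 1/(√(222*223) + 1610) = 1/(√49506 + 1610) = 1/(1610 + √49506)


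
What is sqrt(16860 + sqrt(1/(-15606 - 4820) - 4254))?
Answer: sqrt(7034354085360 + 20426*I*sqrt(1774860179330))/20426 ≈ 129.85 + 0.25115*I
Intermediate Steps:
sqrt(16860 + sqrt(1/(-15606 - 4820) - 4254)) = sqrt(16860 + sqrt(1/(-20426) - 4254)) = sqrt(16860 + sqrt(-1/20426 - 4254)) = sqrt(16860 + sqrt(-86892205/20426)) = sqrt(16860 + I*sqrt(1774860179330)/20426)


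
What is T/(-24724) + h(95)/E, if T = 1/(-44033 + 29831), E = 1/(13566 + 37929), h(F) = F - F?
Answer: 1/351130248 ≈ 2.8479e-9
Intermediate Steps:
h(F) = 0
E = 1/51495 ≈ 1.9419e-5
T = -1/14202 (T = 1/(-14202) = -1/14202 ≈ -7.0413e-5)
T/(-24724) + h(95)/E = -1/14202/(-24724) + 0/(1/51495) = -1/14202*(-1/24724) + 0*51495 = 1/351130248 + 0 = 1/351130248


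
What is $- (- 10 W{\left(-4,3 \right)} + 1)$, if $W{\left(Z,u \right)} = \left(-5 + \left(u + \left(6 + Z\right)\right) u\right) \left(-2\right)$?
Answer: $-201$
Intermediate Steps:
$W{\left(Z,u \right)} = 10 - 2 u \left(6 + Z + u\right)$ ($W{\left(Z,u \right)} = \left(-5 + \left(6 + Z + u\right) u\right) \left(-2\right) = \left(-5 + u \left(6 + Z + u\right)\right) \left(-2\right) = 10 - 2 u \left(6 + Z + u\right)$)
$- (- 10 W{\left(-4,3 \right)} + 1) = - (- 10 \left(10 - 36 - 2 \cdot 3^{2} - \left(-8\right) 3\right) + 1) = - (- 10 \left(10 - 36 - 18 + 24\right) + 1) = - (\left(-10\right) \left(-20\right) + 1) = - (200 + 1) = \left(-1\right) 201 = -201$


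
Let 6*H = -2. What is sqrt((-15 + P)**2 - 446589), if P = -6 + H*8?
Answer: 2*I*sqrt(1003565)/3 ≈ 667.85*I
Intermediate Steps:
H = -1/3 (H = (1/6)*(-2) = -1/3 ≈ -0.33333)
P = -26/3 (P = -6 - 1/3*8 = -6 - 8/3 = -26/3 ≈ -8.6667)
sqrt((-15 + P)**2 - 446589) = sqrt((-15 - 26/3)**2 - 446589) = sqrt((-71/3)**2 - 446589) = sqrt(5041/9 - 446589) = sqrt(-4014260/9) = 2*I*sqrt(1003565)/3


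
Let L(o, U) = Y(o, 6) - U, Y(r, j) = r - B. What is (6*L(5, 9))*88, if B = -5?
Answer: 528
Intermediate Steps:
Y(r, j) = 5 + r (Y(r, j) = r - 1*(-5) = r + 5 = 5 + r)
L(o, U) = 5 + o - U (L(o, U) = (5 + o) - U = 5 + o - U)
(6*L(5, 9))*88 = (6*(5 + 5 - 1*9))*88 = (6*(5 + 5 - 9))*88 = (6*1)*88 = 6*88 = 528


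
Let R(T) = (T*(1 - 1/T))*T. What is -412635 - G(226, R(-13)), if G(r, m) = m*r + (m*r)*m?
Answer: -7939791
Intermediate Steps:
R(T) = T²*(1 - 1/T)
G(r, m) = m*r + r*m²
-412635 - G(226, R(-13)) = -412635 - (-13*(-1 - 13))*226*(1 - 13*(-1 - 13)) = -412635 - (-13*(-14))*226*(1 - 13*(-14)) = -412635 - 182*226*(1 + 182) = -412635 - 182*226*183 = -412635 - 1*7527156 = -412635 - 7527156 = -7939791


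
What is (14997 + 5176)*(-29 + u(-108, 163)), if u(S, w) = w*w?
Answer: 535391420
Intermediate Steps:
u(S, w) = w²
(14997 + 5176)*(-29 + u(-108, 163)) = (14997 + 5176)*(-29 + 163²) = 20173*(-29 + 26569) = 20173*26540 = 535391420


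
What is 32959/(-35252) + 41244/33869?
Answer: 337645117/1193949988 ≈ 0.28280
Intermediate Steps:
32959/(-35252) + 41244/33869 = 32959*(-1/35252) + 41244*(1/33869) = -32959/35252 + 41244/33869 = 337645117/1193949988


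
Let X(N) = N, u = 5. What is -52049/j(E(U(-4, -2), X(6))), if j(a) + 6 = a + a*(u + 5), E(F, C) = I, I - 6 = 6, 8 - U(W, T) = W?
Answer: -52049/126 ≈ -413.09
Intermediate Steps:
U(W, T) = 8 - W
I = 12 (I = 6 + 6 = 12)
E(F, C) = 12
j(a) = -6 + 11*a (j(a) = -6 + (a + a*(5 + 5)) = -6 + (a + a*10) = -6 + (a + 10*a) = -6 + 11*a)
-52049/j(E(U(-4, -2), X(6))) = -52049/(-6 + 11*12) = -52049/(-6 + 132) = -52049/126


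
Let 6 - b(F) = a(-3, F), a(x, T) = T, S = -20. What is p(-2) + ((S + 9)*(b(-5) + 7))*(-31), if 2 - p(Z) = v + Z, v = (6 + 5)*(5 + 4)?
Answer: 6043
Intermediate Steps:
v = 99 (v = 11*9 = 99)
b(F) = 6 - F
p(Z) = -97 - Z (p(Z) = 2 - (99 + Z) = 2 + (-99 - Z) = -97 - Z)
p(-2) + ((S + 9)*(b(-5) + 7))*(-31) = (-97 - 1*(-2)) + ((-20 + 9)*((6 - 1*(-5)) + 7))*(-31) = (-97 + 2) - 11*((6 + 5) + 7)*(-31) = -95 - 11*(11 + 7)*(-31) = -95 - 11*18*(-31) = -95 - 198*(-31) = -95 + 6138 = 6043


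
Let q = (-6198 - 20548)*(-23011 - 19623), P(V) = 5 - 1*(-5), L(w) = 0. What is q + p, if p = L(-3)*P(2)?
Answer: 1140288964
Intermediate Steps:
P(V) = 10 (P(V) = 5 + 5 = 10)
q = 1140288964 (q = -26746*(-42634) = 1140288964)
p = 0 (p = 0*10 = 0)
q + p = 1140288964 + 0 = 1140288964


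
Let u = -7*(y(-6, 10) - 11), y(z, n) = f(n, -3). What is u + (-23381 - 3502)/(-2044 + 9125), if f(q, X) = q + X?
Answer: 171385/7081 ≈ 24.203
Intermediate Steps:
f(q, X) = X + q
y(z, n) = -3 + n
u = 28 (u = -7*((-3 + 10) - 11) = -7*(7 - 11) = -7*(-4) = 28)
u + (-23381 - 3502)/(-2044 + 9125) = 28 + (-23381 - 3502)/(-2044 + 9125) = 28 - 26883/7081 = 171385/7081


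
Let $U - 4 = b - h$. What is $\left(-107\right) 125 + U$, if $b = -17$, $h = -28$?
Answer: $-13360$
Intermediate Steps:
$U = 15$ ($U = 4 - -11 = 4 + \left(-17 + 28\right) = 4 + 11 = 15$)
$\left(-107\right) 125 + U = \left(-107\right) 125 + 15 = -13375 + 15 = -13360$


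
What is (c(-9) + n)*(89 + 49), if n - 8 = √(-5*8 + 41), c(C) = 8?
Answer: 2346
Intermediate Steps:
n = 9 (n = 8 + √(-5*8 + 41) = 8 + √(-40 + 41) = 8 + √1 = 8 + 1 = 9)
(c(-9) + n)*(89 + 49) = (8 + 9)*(89 + 49) = 17*138 = 2346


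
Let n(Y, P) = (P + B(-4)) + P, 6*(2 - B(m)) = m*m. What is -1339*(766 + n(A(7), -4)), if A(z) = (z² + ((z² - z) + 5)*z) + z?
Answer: -3042208/3 ≈ -1.0141e+6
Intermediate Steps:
B(m) = 2 - m²/6 (B(m) = 2 - m*m/6 = 2 - m²/6)
A(z) = z + z² + z*(5 + z² - z) (A(z) = (z² + (5 + z² - z)*z) + z = (z² + z*(5 + z² - z)) + z = z + z² + z*(5 + z² - z))
n(Y, P) = -⅔ + 2*P (n(Y, P) = (P + (2 - ⅙*(-4)²)) + P = (P + (2 - ⅙*16)) + P = (P + (2 - 8/3)) + P = (P - ⅔) + P = (-⅔ + P) + P = -⅔ + 2*P)
-1339*(766 + n(A(7), -4)) = -1339*(766 + (-⅔ + 2*(-4))) = -1339*(766 + (-⅔ - 8)) = -1339*(766 - 26/3) = -1339*2272/3 = -3042208/3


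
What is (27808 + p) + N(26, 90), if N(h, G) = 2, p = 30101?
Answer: 57911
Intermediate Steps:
(27808 + p) + N(26, 90) = (27808 + 30101) + 2 = 57909 + 2 = 57911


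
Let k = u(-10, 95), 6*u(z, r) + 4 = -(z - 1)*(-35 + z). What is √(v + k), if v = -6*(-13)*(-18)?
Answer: I*√53538/6 ≈ 38.564*I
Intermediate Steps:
u(z, r) = -⅔ - (-1 + z)*(-35 + z)/6 (u(z, r) = -⅔ + (-(z - 1)*(-35 + z))/6 = -⅔ + (-(-1 + z)*(-35 + z))/6 = -⅔ - (-1 + z)*(-35 + z)/6)
v = -1404 (v = 78*(-18) = -1404)
k = -499/6 (k = -13/2 + 6*(-10) - ⅙*(-10)² = -13/2 - 60 - ⅙*100 = -13/2 - 60 - 50/3 = -499/6 ≈ -83.167)
√(v + k) = √(-1404 - 499/6) = √(-8923/6) = I*√53538/6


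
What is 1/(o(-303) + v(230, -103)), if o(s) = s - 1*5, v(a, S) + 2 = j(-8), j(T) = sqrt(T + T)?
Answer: -155/48058 - I/24029 ≈ -0.0032253 - 4.1616e-5*I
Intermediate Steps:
j(T) = sqrt(2)*sqrt(T) (j(T) = sqrt(2*T) = sqrt(2)*sqrt(T))
v(a, S) = -2 + 4*I (v(a, S) = -2 + sqrt(2)*sqrt(-8) = -2 + sqrt(2)*(2*I*sqrt(2)) = -2 + 4*I)
o(s) = -5 + s (o(s) = s - 5 = -5 + s)
1/(o(-303) + v(230, -103)) = 1/((-5 - 303) + (-2 + 4*I)) = 1/(-308 + (-2 + 4*I)) = 1/(-310 + 4*I) = (-310 - 4*I)/96116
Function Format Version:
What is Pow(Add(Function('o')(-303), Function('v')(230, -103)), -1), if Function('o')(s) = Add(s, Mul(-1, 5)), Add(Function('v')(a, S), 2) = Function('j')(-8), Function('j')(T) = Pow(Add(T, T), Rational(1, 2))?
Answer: Add(Rational(-155, 48058), Mul(Rational(-1, 24029), I)) ≈ Add(-0.0032253, Mul(-4.1616e-5, I))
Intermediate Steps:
Function('j')(T) = Mul(Pow(2, Rational(1, 2)), Pow(T, Rational(1, 2))) (Function('j')(T) = Pow(Mul(2, T), Rational(1, 2)) = Mul(Pow(2, Rational(1, 2)), Pow(T, Rational(1, 2))))
Function('v')(a, S) = Add(-2, Mul(4, I)) (Function('v')(a, S) = Add(-2, Mul(Pow(2, Rational(1, 2)), Pow(-8, Rational(1, 2)))) = Add(-2, Mul(Pow(2, Rational(1, 2)), Mul(2, I, Pow(2, Rational(1, 2))))) = Add(-2, Mul(4, I)))
Function('o')(s) = Add(-5, s) (Function('o')(s) = Add(s, -5) = Add(-5, s))
Pow(Add(Function('o')(-303), Function('v')(230, -103)), -1) = Pow(Add(Add(-5, -303), Add(-2, Mul(4, I))), -1) = Pow(Add(-308, Add(-2, Mul(4, I))), -1) = Pow(Add(-310, Mul(4, I)), -1) = Mul(Rational(1, 96116), Add(-310, Mul(-4, I)))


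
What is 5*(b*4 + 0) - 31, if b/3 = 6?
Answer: 329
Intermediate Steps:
b = 18 (b = 3*6 = 18)
5*(b*4 + 0) - 31 = 5*(18*4 + 0) - 31 = 5*(72 + 0) - 31 = 5*72 - 31 = 360 - 31 = 329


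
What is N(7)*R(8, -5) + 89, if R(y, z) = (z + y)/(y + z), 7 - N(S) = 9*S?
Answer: 33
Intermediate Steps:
N(S) = 7 - 9*S
R(y, z) = 1 (R(y, z) = (y + z)/(y + z) = 1)
N(7)*R(8, -5) + 89 = (7 - 9*7)*1 + 89 = (7 - 63)*1 + 89 = -56*1 + 89 = -56 + 89 = 33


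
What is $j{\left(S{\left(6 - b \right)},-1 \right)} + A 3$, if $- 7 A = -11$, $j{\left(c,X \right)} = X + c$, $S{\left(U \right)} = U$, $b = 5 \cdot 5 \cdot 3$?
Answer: $- \frac{457}{7} \approx -65.286$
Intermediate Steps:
$b = 75$ ($b = 25 \cdot 3 = 75$)
$A = \frac{11}{7}$ ($A = \left(- \frac{1}{7}\right) \left(-11\right) = \frac{11}{7} \approx 1.5714$)
$j{\left(S{\left(6 - b \right)},-1 \right)} + A 3 = \left(-1 + \left(6 - 75\right)\right) + \frac{11}{7} \cdot 3 = \left(-1 + \left(6 - 75\right)\right) + \frac{33}{7} = \left(-1 - 69\right) + \frac{33}{7} = -70 + \frac{33}{7} = - \frac{457}{7}$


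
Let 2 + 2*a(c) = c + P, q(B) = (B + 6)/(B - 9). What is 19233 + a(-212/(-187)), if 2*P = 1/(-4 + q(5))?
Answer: 97105043/5049 ≈ 19233.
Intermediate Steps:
q(B) = (6 + B)/(-9 + B)
P = -2/27 (P = 1/(2*(-4 + (6 + 5)/(-9 + 5))) = 1/(2*(-4 + 11/(-4))) = 1/(2*(-4 - ¼*11)) = 1/(2*(-4 - 11/4)) = 1/(2*(-27/4)) = (½)*(-4/27) = -2/27 ≈ -0.074074)
a(c) = -28/27 + c/2 (a(c) = -1 + (c - 2/27)/2 = -1 + (-2/27 + c)/2 = -1 + (-1/27 + c/2) = -28/27 + c/2)
19233 + a(-212/(-187)) = 19233 + (-28/27 + (-212/(-187))/2) = 19233 + (-28/27 + (-212*(-1/187))/2) = 19233 + (-28/27 + (½)*(212/187)) = 19233 + (-28/27 + 106/187) = 19233 - 2374/5049 = 97105043/5049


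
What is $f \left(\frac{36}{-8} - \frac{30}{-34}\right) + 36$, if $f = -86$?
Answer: $\frac{5901}{17} \approx 347.12$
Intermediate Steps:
$f \left(\frac{36}{-8} - \frac{30}{-34}\right) + 36 = - 86 \left(\frac{36}{-8} - \frac{30}{-34}\right) + 36 = - 86 \left(36 \left(- \frac{1}{8}\right) - - \frac{15}{17}\right) + 36 = - 86 \left(- \frac{9}{2} + \frac{15}{17}\right) + 36 = \left(-86\right) \left(- \frac{123}{34}\right) + 36 = \frac{5289}{17} + 36 = \frac{5901}{17}$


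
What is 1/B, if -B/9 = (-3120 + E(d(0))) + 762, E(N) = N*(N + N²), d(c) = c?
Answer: 1/21222 ≈ 4.7121e-5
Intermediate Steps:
B = 21222 (B = -9*((-3120 + 0²*(1 + 0)) + 762) = -9*((-3120 + 0*1) + 762) = -9*((-3120 + 0) + 762) = -9*(-3120 + 762) = -9*(-2358) = 21222)
1/B = 1/21222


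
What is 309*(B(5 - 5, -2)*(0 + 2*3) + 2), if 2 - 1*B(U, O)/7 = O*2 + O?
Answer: 104442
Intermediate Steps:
B(U, O) = 14 - 21*O (B(U, O) = 14 - 7*(O*2 + O) = 14 - 7*(2*O + O) = 14 - 21*O)
309*(B(5 - 5, -2)*(0 + 2*3) + 2) = 309*((14 - 21*(-2))*(0 + 2*3) + 2) = 309*((14 + 42)*(0 + 6) + 2) = 309*(56*6 + 2) = 309*(336 + 2) = 309*338 = 104442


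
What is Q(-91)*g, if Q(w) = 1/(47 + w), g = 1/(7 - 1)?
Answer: -1/264 ≈ -0.0037879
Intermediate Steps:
g = ⅙ (g = 1/6 = ⅙ ≈ 0.16667)
Q(-91)*g = (⅙)/(47 - 91) = (⅙)/(-44) = -1/44*⅙ = -1/264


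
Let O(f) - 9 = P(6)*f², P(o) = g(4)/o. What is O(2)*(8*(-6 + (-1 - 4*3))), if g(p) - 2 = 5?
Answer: -6232/3 ≈ -2077.3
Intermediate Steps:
g(p) = 7 (g(p) = 2 + 5 = 7)
P(o) = 7/o
O(f) = 9 + 7*f²/6 (O(f) = 9 + (7/6)*f² = 9 + (7*(⅙))*f² = 9 + 7*f²/6)
O(2)*(8*(-6 + (-1 - 4*3))) = (9 + (7/6)*2²)*(8*(-6 + (-1 - 4*3))) = (9 + (7/6)*4)*(8*(-6 + (-1 - 12))) = (9 + 14/3)*(8*(-6 - 13)) = 41*(8*(-19))/3 = (41/3)*(-152) = -6232/3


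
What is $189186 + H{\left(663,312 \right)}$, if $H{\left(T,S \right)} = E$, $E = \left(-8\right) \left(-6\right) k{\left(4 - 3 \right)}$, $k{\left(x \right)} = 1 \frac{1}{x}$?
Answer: $189234$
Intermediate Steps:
$k{\left(x \right)} = \frac{1}{x}$
$E = 48$ ($E = \frac{\left(-8\right) \left(-6\right)}{4 - 3} = \frac{48}{1} = 48 \cdot 1 = 48$)
$H{\left(T,S \right)} = 48$
$189186 + H{\left(663,312 \right)} = 189186 + 48 = 189234$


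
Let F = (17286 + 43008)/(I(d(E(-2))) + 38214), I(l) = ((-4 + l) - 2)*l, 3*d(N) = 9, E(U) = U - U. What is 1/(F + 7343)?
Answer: 12735/93533203 ≈ 0.00013615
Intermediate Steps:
E(U) = 0
d(N) = 3 (d(N) = (⅓)*9 = 3)
I(l) = l*(-6 + l) (I(l) = (-6 + l)*l = l*(-6 + l))
F = 20098/12735 (F = (17286 + 43008)/(3*(-6 + 3) + 38214) = 60294/(3*(-3) + 38214) = 60294/(-9 + 38214) = 60294/38205 = 60294*(1/38205) = 20098/12735 ≈ 1.5782)
1/(F + 7343) = 1/(20098/12735 + 7343) = 1/(93533203/12735) = 12735/93533203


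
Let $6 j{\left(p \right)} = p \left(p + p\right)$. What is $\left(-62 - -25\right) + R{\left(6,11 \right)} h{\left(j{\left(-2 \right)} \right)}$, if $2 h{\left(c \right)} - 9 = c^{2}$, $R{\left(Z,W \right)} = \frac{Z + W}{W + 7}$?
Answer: $- \frac{10339}{324} \approx -31.91$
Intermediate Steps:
$j{\left(p \right)} = \frac{p^{2}}{3}$ ($j{\left(p \right)} = \frac{p \left(p + p\right)}{6} = \frac{p 2 p}{6} = \frac{2 p^{2}}{6} = \frac{p^{2}}{3}$)
$R{\left(Z,W \right)} = \frac{W + Z}{7 + W}$
$h{\left(c \right)} = \frac{9}{2} + \frac{c^{2}}{2}$
$\left(-62 - -25\right) + R{\left(6,11 \right)} h{\left(j{\left(-2 \right)} \right)} = \left(-62 - -25\right) + \frac{11 + 6}{7 + 11} \left(\frac{9}{2} + \frac{\left(\frac{\left(-2\right)^{2}}{3}\right)^{2}}{2}\right) = \left(-62 + 25\right) + \frac{1}{18} \cdot 17 \left(\frac{9}{2} + \frac{\left(\frac{1}{3} \cdot 4\right)^{2}}{2}\right) = -37 + \frac{1}{18} \cdot 17 \left(\frac{9}{2} + \frac{\left(\frac{4}{3}\right)^{2}}{2}\right) = -37 + \frac{17 \left(\frac{9}{2} + \frac{1}{2} \cdot \frac{16}{9}\right)}{18} = -37 + \frac{17 \left(\frac{9}{2} + \frac{8}{9}\right)}{18} = -37 + \frac{17}{18} \cdot \frac{97}{18} = -37 + \frac{1649}{324} = - \frac{10339}{324}$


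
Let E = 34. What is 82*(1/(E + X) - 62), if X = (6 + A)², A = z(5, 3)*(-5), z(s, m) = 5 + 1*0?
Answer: -2008098/395 ≈ -5083.8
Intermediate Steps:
z(s, m) = 5 (z(s, m) = 5 + 0 = 5)
A = -25 (A = 5*(-5) = -25)
X = 361 (X = (6 - 25)² = (-19)² = 361)
82*(1/(E + X) - 62) = 82*(1/(34 + 361) - 62) = 82*(1/395 - 62) = 82*(-24489/395) = -2008098/395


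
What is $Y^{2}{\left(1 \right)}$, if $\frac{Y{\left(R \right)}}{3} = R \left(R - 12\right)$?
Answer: $1089$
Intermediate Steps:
$Y{\left(R \right)} = 3 R \left(-12 + R\right)$ ($Y{\left(R \right)} = 3 R \left(R - 12\right) = 3 R \left(-12 + R\right)$)
$Y^{2}{\left(1 \right)} = \left(3 \cdot 1 \left(-12 + 1\right)\right)^{2} = \left(3 \cdot 1 \left(-11\right)\right)^{2} = \left(-33\right)^{2} = 1089$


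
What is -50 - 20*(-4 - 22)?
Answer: 470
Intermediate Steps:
-50 - 20*(-4 - 22) = -50 - 20*(-26) = -50 + 520 = 470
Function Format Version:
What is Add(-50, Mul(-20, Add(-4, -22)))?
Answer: 470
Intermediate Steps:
Add(-50, Mul(-20, Add(-4, -22))) = Add(-50, Mul(-20, -26)) = Add(-50, 520) = 470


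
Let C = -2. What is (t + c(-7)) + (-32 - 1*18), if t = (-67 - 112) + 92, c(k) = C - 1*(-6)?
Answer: -133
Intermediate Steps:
c(k) = 4 (c(k) = -2 - 1*(-6) = -2 + 6 = 4)
t = -87 (t = -179 + 92 = -87)
(t + c(-7)) + (-32 - 1*18) = (-87 + 4) + (-32 - 1*18) = -83 + (-32 - 18) = -83 - 50 = -133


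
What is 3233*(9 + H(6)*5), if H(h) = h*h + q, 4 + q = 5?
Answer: 627202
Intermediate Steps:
q = 1 (q = -4 + 5 = 1)
H(h) = 1 + h**2 (H(h) = h*h + 1 = h**2 + 1 = 1 + h**2)
3233*(9 + H(6)*5) = 3233*(9 + (1 + 6**2)*5) = 3233*(9 + (1 + 36)*5) = 3233*(9 + 37*5) = 3233*(9 + 185) = 3233*194 = 627202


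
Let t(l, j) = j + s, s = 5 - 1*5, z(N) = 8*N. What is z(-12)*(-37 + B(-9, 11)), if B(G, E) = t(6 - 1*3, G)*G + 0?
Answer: -4224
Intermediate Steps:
s = 0 (s = 5 - 5 = 0)
t(l, j) = j (t(l, j) = j + 0 = j)
B(G, E) = G² (B(G, E) = G*G + 0 = G² + 0 = G²)
z(-12)*(-37 + B(-9, 11)) = (8*(-12))*(-37 + (-9)²) = -96*(-37 + 81) = -96*44 = -4224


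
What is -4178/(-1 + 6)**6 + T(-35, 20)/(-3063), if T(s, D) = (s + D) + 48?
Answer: -4437613/15953125 ≈ -0.27817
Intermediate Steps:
T(s, D) = 48 + D + s (T(s, D) = (D + s) + 48 = 48 + D + s)
-4178/(-1 + 6)**6 + T(-35, 20)/(-3063) = -4178/(-1 + 6)**6 + (48 + 20 - 35)/(-3063) = -4178/((5**2)**3) + 33*(-1/3063) = -4178/(25**3) - 11/1021 = -4178/15625 - 11/1021 = -4437613/15953125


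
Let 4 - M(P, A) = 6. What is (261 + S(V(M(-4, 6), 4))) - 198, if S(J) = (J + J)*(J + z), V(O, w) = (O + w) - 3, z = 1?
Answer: 63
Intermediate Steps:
M(P, A) = -2 (M(P, A) = 4 - 1*6 = 4 - 6 = -2)
V(O, w) = -3 + O + w
S(J) = 2*J*(1 + J) (S(J) = (J + J)*(J + 1) = (2*J)*(1 + J) = 2*J*(1 + J))
(261 + S(V(M(-4, 6), 4))) - 198 = (261 + 2*(-3 - 2 + 4)*(1 + (-3 - 2 + 4))) - 198 = (261 + 2*(-1)*(1 - 1)) - 198 = (261 + 2*(-1)*0) - 198 = (261 + 0) - 198 = 261 - 198 = 63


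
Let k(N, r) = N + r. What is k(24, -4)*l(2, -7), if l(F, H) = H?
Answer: -140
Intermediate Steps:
k(24, -4)*l(2, -7) = (24 - 4)*(-7) = 20*(-7) = -140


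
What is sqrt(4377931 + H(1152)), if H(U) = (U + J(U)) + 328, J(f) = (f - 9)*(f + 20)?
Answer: sqrt(5719007) ≈ 2391.4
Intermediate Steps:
J(f) = (-9 + f)*(20 + f)
H(U) = 148 + U**2 + 12*U (H(U) = (U + (-180 + U**2 + 11*U)) + 328 = (-180 + U**2 + 12*U) + 328 = 148 + U**2 + 12*U)
sqrt(4377931 + H(1152)) = sqrt(4377931 + (148 + 1152**2 + 12*1152)) = sqrt(4377931 + (148 + 1327104 + 13824)) = sqrt(4377931 + 1341076) = sqrt(5719007)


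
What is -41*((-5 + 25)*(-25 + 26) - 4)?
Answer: -656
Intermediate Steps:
-41*((-5 + 25)*(-25 + 26) - 4) = -41*(20*1 - 4) = -41*(20 - 4) = -41*16 = -656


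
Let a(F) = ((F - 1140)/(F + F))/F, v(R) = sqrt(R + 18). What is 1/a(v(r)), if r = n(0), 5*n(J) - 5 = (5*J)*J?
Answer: -2280/68399 - 2*sqrt(19)/68399 ≈ -0.033461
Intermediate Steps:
n(J) = 1 + J**2 (n(J) = 1 + ((5*J)*J)/5 = 1 + (5*J**2)/5 = 1 + J**2)
r = 1 (r = 1 + 0**2 = 1 + 0 = 1)
v(R) = sqrt(18 + R)
a(F) = (-1140 + F)/(2*F**2) (a(F) = ((-1140 + F)/((2*F)))/F = ((-1140 + F)*(1/(2*F)))/F = ((-1140 + F)/(2*F))/F = (-1140 + F)/(2*F**2))
1/a(v(r)) = 1/((-1140 + sqrt(18 + 1))/(2*(sqrt(18 + 1))**2)) = 1/((-1140 + sqrt(19))/(2*(sqrt(19))**2)) = 1/((1/2)*(1/19)*(-1140 + sqrt(19))) = 1/(-30 + sqrt(19)/38)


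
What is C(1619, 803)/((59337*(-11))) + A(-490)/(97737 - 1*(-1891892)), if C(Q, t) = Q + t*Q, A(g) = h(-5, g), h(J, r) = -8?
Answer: -863285846620/432881591901 ≈ -1.9943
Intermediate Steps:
A(g) = -8
C(Q, t) = Q + Q*t
C(1619, 803)/((59337*(-11))) + A(-490)/(97737 - 1*(-1891892)) = (1619*(1 + 803))/((59337*(-11))) - 8/(97737 - 1*(-1891892)) = (1619*804)/(-652707) - 8/(97737 + 1891892) = 1301676*(-1/652707) - 8/1989629 = -433892/217569 - 8*1/1989629 = -433892/217569 - 8/1989629 = -863285846620/432881591901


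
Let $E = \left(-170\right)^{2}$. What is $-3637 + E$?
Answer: $25263$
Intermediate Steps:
$E = 28900$
$-3637 + E = -3637 + 28900 = 25263$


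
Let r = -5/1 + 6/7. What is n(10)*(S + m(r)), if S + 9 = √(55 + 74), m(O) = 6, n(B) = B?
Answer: -30 + 10*√129 ≈ 83.578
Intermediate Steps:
r = -29/7 (r = -5*1 + 6*(⅐) = -5 + 6/7 = -29/7 ≈ -4.1429)
S = -9 + √129 (S = -9 + √(55 + 74) = -9 + √129 ≈ 2.3578)
n(10)*(S + m(r)) = 10*((-9 + √129) + 6) = 10*(-3 + √129) = -30 + 10*√129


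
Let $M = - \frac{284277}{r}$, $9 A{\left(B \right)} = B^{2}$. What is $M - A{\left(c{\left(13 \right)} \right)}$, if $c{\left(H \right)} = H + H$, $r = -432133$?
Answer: $- \frac{289563415}{3889197} \approx -74.453$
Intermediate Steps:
$c{\left(H \right)} = 2 H$
$A{\left(B \right)} = \frac{B^{2}}{9}$
$M = \frac{284277}{432133}$ ($M = - \frac{284277}{-432133} = \left(-284277\right) \left(- \frac{1}{432133}\right) = \frac{284277}{432133} \approx 0.65785$)
$M - A{\left(c{\left(13 \right)} \right)} = \frac{284277}{432133} - \frac{\left(2 \cdot 13\right)^{2}}{9} = \frac{284277}{432133} - \frac{26^{2}}{9} = \frac{284277}{432133} - \frac{1}{9} \cdot 676 = \frac{284277}{432133} - \frac{676}{9} = - \frac{289563415}{3889197}$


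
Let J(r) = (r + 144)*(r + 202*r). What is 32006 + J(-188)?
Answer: 1711222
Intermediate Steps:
J(r) = 203*r*(144 + r) (J(r) = (144 + r)*(203*r) = 203*r*(144 + r))
32006 + J(-188) = 32006 + 203*(-188)*(144 - 188) = 32006 + 203*(-188)*(-44) = 32006 + 1679216 = 1711222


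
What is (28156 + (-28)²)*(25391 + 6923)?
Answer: 935167160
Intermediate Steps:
(28156 + (-28)²)*(25391 + 6923) = (28156 + 784)*32314 = 28940*32314 = 935167160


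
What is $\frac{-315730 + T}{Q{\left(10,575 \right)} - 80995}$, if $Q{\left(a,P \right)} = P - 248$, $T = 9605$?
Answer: $\frac{306125}{80668} \approx 3.7949$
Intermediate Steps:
$Q{\left(a,P \right)} = -248 + P$ ($Q{\left(a,P \right)} = P - 248 = -248 + P$)
$\frac{-315730 + T}{Q{\left(10,575 \right)} - 80995} = \frac{-315730 + 9605}{\left(-248 + 575\right) - 80995} = - \frac{306125}{327 - 80995} = - \frac{306125}{-80668} = \left(-306125\right) \left(- \frac{1}{80668}\right) = \frac{306125}{80668}$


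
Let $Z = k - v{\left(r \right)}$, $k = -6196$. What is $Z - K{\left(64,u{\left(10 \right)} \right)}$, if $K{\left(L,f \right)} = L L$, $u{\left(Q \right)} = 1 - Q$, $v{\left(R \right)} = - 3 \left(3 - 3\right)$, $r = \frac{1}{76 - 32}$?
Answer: $-10292$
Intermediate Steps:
$r = \frac{1}{44} \approx 0.022727$
$v{\left(R \right)} = 0$ ($v{\left(R \right)} = \left(-3\right) 0 = 0$)
$K{\left(L,f \right)} = L^{2}$
$Z = -6196$ ($Z = -6196 - 0 = -6196 + 0 = -6196$)
$Z - K{\left(64,u{\left(10 \right)} \right)} = -6196 - 64^{2} = -6196 - 4096 = -10292$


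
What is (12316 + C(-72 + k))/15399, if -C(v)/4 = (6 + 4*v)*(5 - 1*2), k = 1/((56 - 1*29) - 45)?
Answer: 47108/46197 ≈ 1.0197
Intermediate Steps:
k = -1/18 (k = 1/((56 - 29) - 45) = 1/(27 - 45) = 1/(-18) = -1/18 ≈ -0.055556)
C(v) = -72 - 48*v (C(v) = -4*(6 + 4*v)*(5 - 1*2) = -4*(6 + 4*v)*(5 - 2) = -4*(6 + 4*v)*3 = -4*(18 + 12*v) = -72 - 48*v)
(12316 + C(-72 + k))/15399 = (12316 + (-72 - 48*(-72 - 1/18)))/15399 = (12316 + (-72 - 48*(-1297/18)))*(1/15399) = (12316 + (-72 + 10376/3))*(1/15399) = (12316 + 10160/3)*(1/15399) = (47108/3)*(1/15399) = 47108/46197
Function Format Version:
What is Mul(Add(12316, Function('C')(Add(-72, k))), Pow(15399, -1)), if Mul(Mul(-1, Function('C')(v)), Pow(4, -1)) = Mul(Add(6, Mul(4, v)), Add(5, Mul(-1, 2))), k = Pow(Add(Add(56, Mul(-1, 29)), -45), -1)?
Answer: Rational(47108, 46197) ≈ 1.0197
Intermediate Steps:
k = Rational(-1, 18) (k = Pow(Add(Add(56, -29), -45), -1) = Pow(Add(27, -45), -1) = Pow(-18, -1) = Rational(-1, 18) ≈ -0.055556)
Function('C')(v) = Add(-72, Mul(-48, v)) (Function('C')(v) = Mul(-4, Mul(Add(6, Mul(4, v)), Add(5, Mul(-1, 2)))) = Mul(-4, Mul(Add(6, Mul(4, v)), Add(5, -2))) = Mul(-4, Mul(Add(6, Mul(4, v)), 3)) = Mul(-4, Add(18, Mul(12, v))) = Add(-72, Mul(-48, v)))
Mul(Add(12316, Function('C')(Add(-72, k))), Pow(15399, -1)) = Mul(Add(12316, Add(-72, Mul(-48, Add(-72, Rational(-1, 18))))), Pow(15399, -1)) = Mul(Add(12316, Add(-72, Mul(-48, Rational(-1297, 18)))), Rational(1, 15399)) = Mul(Add(12316, Add(-72, Rational(10376, 3))), Rational(1, 15399)) = Mul(Add(12316, Rational(10160, 3)), Rational(1, 15399)) = Mul(Rational(47108, 3), Rational(1, 15399)) = Rational(47108, 46197)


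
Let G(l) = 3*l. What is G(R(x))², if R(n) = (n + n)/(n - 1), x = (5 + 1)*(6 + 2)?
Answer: 82944/2209 ≈ 37.548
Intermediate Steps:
x = 48 (x = 6*8 = 48)
R(n) = 2*n/(-1 + n) (R(n) = (2*n)/(-1 + n) = 2*n/(-1 + n))
G(R(x))² = (3*(2*48/(-1 + 48)))² = (3*(2*48/47))² = (3*(2*48*(1/47)))² = (3*(96/47))² = (288/47)² = 82944/2209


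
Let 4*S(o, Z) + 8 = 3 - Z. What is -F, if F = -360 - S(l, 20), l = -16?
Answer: 1415/4 ≈ 353.75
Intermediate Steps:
S(o, Z) = -5/4 - Z/4 (S(o, Z) = -2 + (3 - Z)/4 = -2 + (¾ - Z/4) = -5/4 - Z/4)
F = -1415/4 (F = -360 - (-5/4 - ¼*20) = -360 - (-5/4 - 5) = -360 - 1*(-25/4) = -360 + 25/4 = -1415/4 ≈ -353.75)
-F = -1*(-1415/4) = 1415/4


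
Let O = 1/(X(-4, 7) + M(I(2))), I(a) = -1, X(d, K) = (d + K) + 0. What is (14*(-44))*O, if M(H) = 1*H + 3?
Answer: -616/5 ≈ -123.20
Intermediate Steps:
X(d, K) = K + d (X(d, K) = (K + d) + 0 = K + d)
M(H) = 3 + H (M(H) = H + 3 = 3 + H)
O = ⅕ (O = 1/((7 - 4) + (3 - 1)) = 1/(3 + 2) = 1/5 = ⅕ ≈ 0.20000)
(14*(-44))*O = (14*(-44))*(⅕) = -616*⅕ = -616/5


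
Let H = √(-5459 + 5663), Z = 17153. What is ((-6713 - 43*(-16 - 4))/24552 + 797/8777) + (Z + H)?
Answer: 1232105992825/71830968 + 2*√51 ≈ 17167.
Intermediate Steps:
H = 2*√51 (H = √204 = 2*√51 ≈ 14.283)
((-6713 - 43*(-16 - 4))/24552 + 797/8777) + (Z + H) = ((-6713 - 43*(-16 - 4))/24552 + 797/8777) + (17153 + 2*√51) = ((-6713 - 43*(-20))*(1/24552) + 797*(1/8777)) + (17153 + 2*√51) = ((-6713 + 860)*(1/24552) + 797/8777) + (17153 + 2*√51) = (-5853*1/24552 + 797/8777) + (17153 + 2*√51) = (-1951/8184 + 797/8777) + (17153 + 2*√51) = -10601279/71830968 + (17153 + 2*√51) = 1232105992825/71830968 + 2*√51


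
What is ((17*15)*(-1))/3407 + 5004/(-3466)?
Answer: -8966229/5904331 ≈ -1.5186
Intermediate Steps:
((17*15)*(-1))/3407 + 5004/(-3466) = (255*(-1))*(1/3407) + 5004*(-1/3466) = -255*1/3407 - 2502/1733 = -255/3407 - 2502/1733 = -8966229/5904331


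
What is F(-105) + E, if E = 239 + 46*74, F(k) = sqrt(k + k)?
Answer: 3643 + I*sqrt(210) ≈ 3643.0 + 14.491*I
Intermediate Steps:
F(k) = sqrt(2)*sqrt(k) (F(k) = sqrt(2*k) = sqrt(2)*sqrt(k))
E = 3643 (E = 239 + 3404 = 3643)
F(-105) + E = sqrt(2)*sqrt(-105) + 3643 = sqrt(2)*(I*sqrt(105)) + 3643 = I*sqrt(210) + 3643 = 3643 + I*sqrt(210)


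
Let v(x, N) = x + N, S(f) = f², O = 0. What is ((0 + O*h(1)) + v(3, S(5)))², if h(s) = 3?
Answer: 784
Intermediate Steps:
v(x, N) = N + x
((0 + O*h(1)) + v(3, S(5)))² = ((0 + 0*3) + (5² + 3))² = ((0 + 0) + (25 + 3))² = (0 + 28)² = 28² = 784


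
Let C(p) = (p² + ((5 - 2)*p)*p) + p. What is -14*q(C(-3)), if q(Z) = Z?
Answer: -462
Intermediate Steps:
C(p) = p + 4*p² (C(p) = (p² + (3*p)*p) + p = (p² + 3*p²) + p = 4*p² + p = p + 4*p²)
-14*q(C(-3)) = -(-42)*(1 + 4*(-3)) = -(-42)*(1 - 12) = -(-42)*(-11) = -14*33 = -462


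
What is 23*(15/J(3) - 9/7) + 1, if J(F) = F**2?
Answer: 205/21 ≈ 9.7619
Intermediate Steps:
23*(15/J(3) - 9/7) + 1 = 23*(15/(3**2) - 9/7) + 1 = 23*(15/9 - 9*1/7) + 1 = 23*(15*(1/9) - 9/7) + 1 = 23*(5/3 - 9/7) + 1 = 23*(8/21) + 1 = 184/21 + 1 = 205/21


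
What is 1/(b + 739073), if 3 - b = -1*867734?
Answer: 1/1606810 ≈ 6.2235e-7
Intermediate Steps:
b = 867737 (b = 3 - (-1)*867734 = 3 - 1*(-867734) = 3 + 867734 = 867737)
1/(b + 739073) = 1/(867737 + 739073) = 1/1606810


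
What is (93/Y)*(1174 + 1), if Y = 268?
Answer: 109275/268 ≈ 407.74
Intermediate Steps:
(93/Y)*(1174 + 1) = (93/268)*(1174 + 1) = (93*(1/268))*1175 = (93/268)*1175 = 109275/268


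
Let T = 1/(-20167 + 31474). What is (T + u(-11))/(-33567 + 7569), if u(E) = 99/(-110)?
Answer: 101753/2939593860 ≈ 3.4615e-5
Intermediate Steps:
u(E) = -9/10 (u(E) = 99*(-1/110) = -9/10)
T = 1/11307 ≈ 8.8441e-5
(T + u(-11))/(-33567 + 7569) = (1/11307 - 9/10)/(-33567 + 7569) = -101753/113070/(-25998) = -101753/113070*(-1/25998) = 101753/2939593860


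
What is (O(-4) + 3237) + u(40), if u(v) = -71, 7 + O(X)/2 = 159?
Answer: 3470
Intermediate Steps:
O(X) = 304 (O(X) = -14 + 2*159 = -14 + 318 = 304)
(O(-4) + 3237) + u(40) = (304 + 3237) - 71 = 3541 - 71 = 3470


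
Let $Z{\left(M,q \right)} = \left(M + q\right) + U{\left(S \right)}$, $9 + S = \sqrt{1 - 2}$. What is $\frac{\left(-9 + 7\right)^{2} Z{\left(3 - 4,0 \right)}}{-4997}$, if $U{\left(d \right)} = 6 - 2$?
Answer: $- \frac{12}{4997} \approx -0.0024014$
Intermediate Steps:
$S = -9 + i$ ($S = -9 + \sqrt{1 - 2} = -9 + \sqrt{-1} = -9 + i \approx -9.0 + 1.0 i$)
$U{\left(d \right)} = 4$
$Z{\left(M,q \right)} = 4 + M + q$ ($Z{\left(M,q \right)} = \left(M + q\right) + 4 = 4 + M + q$)
$\frac{\left(-9 + 7\right)^{2} Z{\left(3 - 4,0 \right)}}{-4997} = \frac{\left(-9 + 7\right)^{2} \left(4 + \left(3 - 4\right) + 0\right)}{-4997} = \left(-2\right)^{2} \left(4 + \left(3 - 4\right) + 0\right) \left(- \frac{1}{4997}\right) = 4 \left(4 - 1 + 0\right) \left(- \frac{1}{4997}\right) = 4 \cdot 3 \left(- \frac{1}{4997}\right) = 12 \left(- \frac{1}{4997}\right) = - \frac{12}{4997}$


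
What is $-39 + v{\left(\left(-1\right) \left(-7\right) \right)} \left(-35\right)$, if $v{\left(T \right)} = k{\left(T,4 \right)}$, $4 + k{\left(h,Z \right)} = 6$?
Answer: $-109$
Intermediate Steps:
$k{\left(h,Z \right)} = 2$ ($k{\left(h,Z \right)} = -4 + 6 = 2$)
$v{\left(T \right)} = 2$
$-39 + v{\left(\left(-1\right) \left(-7\right) \right)} \left(-35\right) = -39 + 2 \left(-35\right) = -39 - 70 = -109$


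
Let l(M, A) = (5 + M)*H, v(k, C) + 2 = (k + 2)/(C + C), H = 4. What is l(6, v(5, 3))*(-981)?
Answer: -43164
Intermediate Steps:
v(k, C) = -2 + (2 + k)/(2*C) (v(k, C) = -2 + (k + 2)/(C + C) = -2 + (2 + k)/((2*C)) = -2 + (2 + k)*(1/(2*C)) = -2 + (2 + k)/(2*C))
l(M, A) = 20 + 4*M (l(M, A) = (5 + M)*4 = 20 + 4*M)
l(6, v(5, 3))*(-981) = (20 + 4*6)*(-981) = (20 + 24)*(-981) = 44*(-981) = -43164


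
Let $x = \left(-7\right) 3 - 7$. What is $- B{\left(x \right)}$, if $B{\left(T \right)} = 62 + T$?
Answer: $-34$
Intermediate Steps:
$x = -28$ ($x = -21 - 7 = -28$)
$- B{\left(x \right)} = - (62 - 28) = \left(-1\right) 34 = -34$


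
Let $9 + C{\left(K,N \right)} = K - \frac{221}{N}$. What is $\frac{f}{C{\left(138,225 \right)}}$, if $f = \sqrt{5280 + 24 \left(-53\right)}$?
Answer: $\frac{225 \sqrt{1002}}{14402} \approx 0.49453$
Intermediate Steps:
$C{\left(K,N \right)} = -9 + K - \frac{221}{N}$ ($C{\left(K,N \right)} = -9 + \left(K - \frac{221}{N}\right) = -9 + K - \frac{221}{N}$)
$f = 2 \sqrt{1002}$ ($f = \sqrt{5280 - 1272} = \sqrt{4008} = 2 \sqrt{1002} \approx 63.309$)
$\frac{f}{C{\left(138,225 \right)}} = \frac{2 \sqrt{1002}}{-9 + 138 - \frac{221}{225}} = \frac{2 \sqrt{1002}}{\frac{28804}{225}} = 2 \sqrt{1002} \cdot \frac{225}{28804} = \frac{225 \sqrt{1002}}{14402}$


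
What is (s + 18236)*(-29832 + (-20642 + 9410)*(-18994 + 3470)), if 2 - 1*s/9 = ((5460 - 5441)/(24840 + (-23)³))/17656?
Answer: 4684601280913661433/1472069 ≈ 3.1823e+12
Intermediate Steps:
s = 211977927/11776552 (s = 18 - 9*(5460 - 5441)/(24840 + (-23)³)/17656 = 18 - 9*19/(24840 - 12167)/17656 = 18 - 9*19/12673/17656 = 18 - 9*19*(1/12673)/17656 = 18 - 9/(667*17656) = 18 - 9*1/11776552 = 18 - 9/11776552 = 211977927/11776552 ≈ 18.000)
(s + 18236)*(-29832 + (-20642 + 9410)*(-18994 + 3470)) = (211977927/11776552 + 18236)*(-29832 + (-20642 + 9410)*(-18994 + 3470)) = 214969180199*(-29832 - 11232*(-15524))/11776552 = 214969180199*(-29832 + 174365568)/11776552 = (214969180199/11776552)*174335736 = 4684601280913661433/1472069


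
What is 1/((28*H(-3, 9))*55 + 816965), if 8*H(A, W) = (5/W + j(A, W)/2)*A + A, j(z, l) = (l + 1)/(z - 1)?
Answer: 24/19602925 ≈ 1.2243e-6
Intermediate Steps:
j(z, l) = (1 + l)/(-1 + z)
H(A, W) = A/8 + A*(5/W + (1 + W)/(2*(-1 + A)))/8 (H(A, W) = ((5/W + ((1 + W)/(-1 + A))/2)*A + A)/8 = ((5/W + ((1 + W)/(-1 + A))*(1/2))*A + A)/8 = ((5/W + (1 + W)/(2*(-1 + A)))*A + A)/8 = (A*(5/W + (1 + W)/(2*(-1 + A))) + A)/8 = (A + A*(5/W + (1 + W)/(2*(-1 + A))))/8 = A/8 + A*(5/W + (1 + W)/(2*(-1 + A)))/8)
1/((28*H(-3, 9))*55 + 816965) = 1/((28*((1/16)*(-3)*(-10 + 10*(-3) + 9*(-1 + 9 + 2*(-3)))/(9*(-1 - 3))))*55 + 816965) = 1/((28*((1/16)*(-3)*(1/9)*(-10 - 30 + 9*(-1 + 9 - 6))/(-4)))*55 + 816965) = 1/((28*((1/16)*(-3)*(1/9)*(-1/4)*(-10 - 30 + 9*2)))*55 + 816965) = 1/((28*((1/16)*(-3)*(1/9)*(-1/4)*(-10 - 30 + 18)))*55 + 816965) = 1/((28*((1/16)*(-3)*(1/9)*(-1/4)*(-22)))*55 + 816965) = 1/((28*(-11/96))*55 + 816965) = 1/(-77/24*55 + 816965) = 1/(-4235/24 + 816965) = 1/(19602925/24) = 24/19602925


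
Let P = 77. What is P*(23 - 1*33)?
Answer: -770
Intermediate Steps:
P*(23 - 1*33) = 77*(23 - 1*33) = 77*(23 - 33) = 77*(-10) = -770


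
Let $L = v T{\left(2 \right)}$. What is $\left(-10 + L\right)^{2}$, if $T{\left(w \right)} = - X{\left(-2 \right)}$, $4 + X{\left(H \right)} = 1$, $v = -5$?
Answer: $625$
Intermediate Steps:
$X{\left(H \right)} = -3$ ($X{\left(H \right)} = -4 + 1 = -3$)
$T{\left(w \right)} = 3$ ($T{\left(w \right)} = \left(-1\right) \left(-3\right) = 3$)
$L = -15$ ($L = \left(-5\right) 3 = -15$)
$\left(-10 + L\right)^{2} = \left(-10 - 15\right)^{2} = \left(-25\right)^{2} = 625$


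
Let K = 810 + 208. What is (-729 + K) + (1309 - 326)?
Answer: 1272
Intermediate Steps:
K = 1018
(-729 + K) + (1309 - 326) = (-729 + 1018) + (1309 - 326) = 289 + 983 = 1272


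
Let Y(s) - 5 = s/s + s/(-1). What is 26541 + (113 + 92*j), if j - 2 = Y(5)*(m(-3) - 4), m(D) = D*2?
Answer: 25918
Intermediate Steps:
Y(s) = 6 - s (Y(s) = 5 + (s/s + s/(-1)) = 5 + (1 + s*(-1)) = 5 + (1 - s) = 6 - s)
m(D) = 2*D
j = -8 (j = 2 + (6 - 1*5)*(2*(-3) - 4) = 2 + (6 - 5)*(-6 - 4) = 2 + 1*(-10) = 2 - 10 = -8)
26541 + (113 + 92*j) = 26541 + (113 + 92*(-8)) = 26541 + (113 - 736) = 26541 - 623 = 25918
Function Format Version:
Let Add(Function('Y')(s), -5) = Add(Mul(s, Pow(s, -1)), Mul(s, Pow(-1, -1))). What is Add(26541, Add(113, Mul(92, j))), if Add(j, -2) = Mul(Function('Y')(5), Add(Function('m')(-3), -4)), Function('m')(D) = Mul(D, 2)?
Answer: 25918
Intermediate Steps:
Function('Y')(s) = Add(6, Mul(-1, s)) (Function('Y')(s) = Add(5, Add(Mul(s, Pow(s, -1)), Mul(s, Pow(-1, -1)))) = Add(5, Add(1, Mul(s, -1))) = Add(5, Add(1, Mul(-1, s))) = Add(6, Mul(-1, s)))
Function('m')(D) = Mul(2, D)
j = -8 (j = Add(2, Mul(Add(6, Mul(-1, 5)), Add(Mul(2, -3), -4))) = Add(2, Mul(Add(6, -5), Add(-6, -4))) = Add(2, Mul(1, -10)) = Add(2, -10) = -8)
Add(26541, Add(113, Mul(92, j))) = Add(26541, Add(113, Mul(92, -8))) = Add(26541, Add(113, -736)) = Add(26541, -623) = 25918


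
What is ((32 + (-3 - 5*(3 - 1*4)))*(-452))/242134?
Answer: -7684/121067 ≈ -0.063469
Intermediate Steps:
((32 + (-3 - 5*(3 - 1*4)))*(-452))/242134 = ((32 + (-3 - 5*(3 - 4)))*(-452))*(1/242134) = ((32 + (-3 - 5*(-1)))*(-452))*(1/242134) = ((32 + (-3 + 5))*(-452))*(1/242134) = ((32 + 2)*(-452))*(1/242134) = (34*(-452))*(1/242134) = -15368*1/242134 = -7684/121067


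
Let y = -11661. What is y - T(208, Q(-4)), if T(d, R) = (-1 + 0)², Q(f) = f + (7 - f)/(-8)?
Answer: -11662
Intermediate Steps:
Q(f) = -7/8 + 9*f/8 (Q(f) = f + (7 - f)*(-⅛) = f + (-7/8 + f/8) = -7/8 + 9*f/8)
T(d, R) = 1 (T(d, R) = (-1)² = 1)
y - T(208, Q(-4)) = -11661 - 1*1 = -11661 - 1 = -11662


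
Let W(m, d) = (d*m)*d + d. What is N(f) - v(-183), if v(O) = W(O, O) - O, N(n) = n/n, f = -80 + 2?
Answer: 6128488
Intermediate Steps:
W(m, d) = d + m*d² (W(m, d) = m*d² + d = d + m*d²)
f = -78
N(n) = 1
v(O) = -O + O*(1 + O²) (v(O) = O*(1 + O*O) - O = O*(1 + O²) - O = -O + O*(1 + O²))
N(f) - v(-183) = 1 - 1*(-183)³ = 1 - 1*(-6128487) = 1 + 6128487 = 6128488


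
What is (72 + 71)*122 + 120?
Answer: 17566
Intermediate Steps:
(72 + 71)*122 + 120 = 143*122 + 120 = 17446 + 120 = 17566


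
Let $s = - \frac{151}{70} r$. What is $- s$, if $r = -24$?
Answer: $- \frac{1812}{35} \approx -51.771$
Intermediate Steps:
$s = \frac{1812}{35}$ ($s = - \frac{151}{70} \left(-24\right) = \left(-151\right) \frac{1}{70} \left(-24\right) = \left(- \frac{151}{70}\right) \left(-24\right) = \frac{1812}{35} \approx 51.771$)
$- s = \left(-1\right) \frac{1812}{35} = - \frac{1812}{35}$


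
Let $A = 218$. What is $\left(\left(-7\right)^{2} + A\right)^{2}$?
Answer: $71289$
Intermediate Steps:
$\left(\left(-7\right)^{2} + A\right)^{2} = \left(\left(-7\right)^{2} + 218\right)^{2} = \left(49 + 218\right)^{2} = 267^{2} = 71289$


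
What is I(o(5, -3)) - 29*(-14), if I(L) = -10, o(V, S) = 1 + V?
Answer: 396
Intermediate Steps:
I(o(5, -3)) - 29*(-14) = -10 - 29*(-14) = -10 + 406 = 396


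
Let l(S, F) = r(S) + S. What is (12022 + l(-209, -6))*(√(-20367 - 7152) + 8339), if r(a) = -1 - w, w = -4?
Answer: 98533624 + 11816*I*√27519 ≈ 9.8534e+7 + 1.9601e+6*I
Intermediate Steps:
r(a) = 3 (r(a) = -1 - 1*(-4) = -1 + 4 = 3)
l(S, F) = 3 + S
(12022 + l(-209, -6))*(√(-20367 - 7152) + 8339) = (12022 + (3 - 209))*(√(-20367 - 7152) + 8339) = (12022 - 206)*(√(-27519) + 8339) = 11816*(I*√27519 + 8339) = 11816*(8339 + I*√27519) = 98533624 + 11816*I*√27519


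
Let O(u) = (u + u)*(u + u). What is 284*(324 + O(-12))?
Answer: 255600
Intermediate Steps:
O(u) = 4*u² (O(u) = (2*u)*(2*u) = 4*u²)
284*(324 + O(-12)) = 284*(324 + 4*(-12)²) = 284*(324 + 4*144) = 284*(324 + 576) = 284*900 = 255600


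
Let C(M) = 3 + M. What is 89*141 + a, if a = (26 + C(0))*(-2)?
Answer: 12491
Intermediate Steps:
a = -58 (a = (26 + (3 + 0))*(-2) = (26 + 3)*(-2) = 29*(-2) = -58)
89*141 + a = 89*141 - 58 = 12549 - 58 = 12491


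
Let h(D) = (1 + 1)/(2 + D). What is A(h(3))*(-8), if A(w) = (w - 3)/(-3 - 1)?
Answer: -26/5 ≈ -5.2000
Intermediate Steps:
h(D) = 2/(2 + D)
A(w) = ¾ - w/4 (A(w) = (-3 + w)/(-4) = (-3 + w)*(-¼) = ¾ - w/4)
A(h(3))*(-8) = (¾ - 1/(2*(2 + 3)))*(-8) = (¾ - 1/(2*5))*(-8) = (¾ - ¼*⅖)*(-8) = (¾ - ⅒)*(-8) = (13/20)*(-8) = -26/5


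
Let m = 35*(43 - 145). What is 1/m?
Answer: -1/3570 ≈ -0.00028011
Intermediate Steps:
m = -3570 (m = 35*(-102) = -3570)
1/m = 1/(-3570) = -1/3570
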